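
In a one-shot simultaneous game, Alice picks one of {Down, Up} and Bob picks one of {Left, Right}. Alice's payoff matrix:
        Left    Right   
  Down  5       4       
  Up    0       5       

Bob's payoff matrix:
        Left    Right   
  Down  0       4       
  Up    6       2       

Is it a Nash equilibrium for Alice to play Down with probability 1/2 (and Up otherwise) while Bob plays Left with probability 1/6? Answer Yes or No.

Check Bob's indifference given Alice's mix p = 1/2:
  payoff from Left = 3; payoff from Right = 3 — equal.
Check Alice's indifference given Bob's mix q = 1/6:
  payoff from Down = 25/6; payoff from Up = 25/6 — equal.
Both players are indifferent, so neither can profitably deviate.

Yes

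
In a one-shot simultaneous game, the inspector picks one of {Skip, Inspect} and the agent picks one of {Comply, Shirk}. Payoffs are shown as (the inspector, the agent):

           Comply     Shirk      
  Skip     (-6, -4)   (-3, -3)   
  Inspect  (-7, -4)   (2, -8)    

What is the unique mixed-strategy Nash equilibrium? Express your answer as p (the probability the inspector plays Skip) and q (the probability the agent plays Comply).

The inspector's mix must leave the agent indifferent between Comply and Shirk.
  the agent's expected payoff from Comply: p·(-4) + (1−p)·(-4) = -4
  the agent's expected payoff from Shirk: p·(-3) + (1−p)·(-8) = 5p - 8
  -4 = 5p - 8  ⇒  -5p = -4  ⇒  p = 4/5.
The agent's mix must leave the inspector indifferent between Skip and Inspect.
  the inspector's payoff to Skip: q·(-6) + (1−q)·(-3) = -3q - 3
  the inspector's payoff to Inspect: q·(-7) + (1−q)·2 = -9q + 2
  -3q - 3 = -9q + 2  ⇒  6q = 5  ⇒  q = 5/6.

p = 4/5, q = 5/6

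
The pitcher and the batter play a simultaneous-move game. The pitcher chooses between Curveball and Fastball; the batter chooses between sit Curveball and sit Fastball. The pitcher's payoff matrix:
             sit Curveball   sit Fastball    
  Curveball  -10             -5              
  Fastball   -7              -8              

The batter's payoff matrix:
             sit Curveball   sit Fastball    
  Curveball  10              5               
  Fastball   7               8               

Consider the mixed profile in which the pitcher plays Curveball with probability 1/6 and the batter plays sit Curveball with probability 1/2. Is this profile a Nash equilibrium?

Check the batter's indifference given the pitcher's mix p = 1/6:
  payoff from sit Curveball = 15/2; payoff from sit Fastball = 15/2 — equal.
Check the pitcher's indifference given the batter's mix q = 1/2:
  payoff from Curveball = -15/2; payoff from Fastball = -15/2 — equal.
Both players are indifferent, so neither can profitably deviate.

Yes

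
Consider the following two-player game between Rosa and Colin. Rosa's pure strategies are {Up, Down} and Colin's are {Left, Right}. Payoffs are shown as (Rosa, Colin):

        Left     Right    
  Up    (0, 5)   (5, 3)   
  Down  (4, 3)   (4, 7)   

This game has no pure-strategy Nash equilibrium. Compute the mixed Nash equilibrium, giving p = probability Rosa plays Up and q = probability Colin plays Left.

Colin's indifference between Left and Right determines Rosa's mixing probability p:
  Colin's payoff to Left: p·5 + (1−p)·3 = 2p + 3
  Colin's payoff to Right: p·3 + (1−p)·7 = -4p + 7
  2p + 3 = -4p + 7  ⇒  6p = 4  ⇒  p = 2/3.
Colin's mix must leave Rosa indifferent between Up and Down.
  Rosa's payoff from Up: q·0 + (1−q)·5 = -5q + 5
  Rosa's payoff from Down: q·4 + (1−q)·4 = 4
  -5q + 5 = 4  ⇒  -5q = -1  ⇒  q = 1/5.

p = 2/3, q = 1/5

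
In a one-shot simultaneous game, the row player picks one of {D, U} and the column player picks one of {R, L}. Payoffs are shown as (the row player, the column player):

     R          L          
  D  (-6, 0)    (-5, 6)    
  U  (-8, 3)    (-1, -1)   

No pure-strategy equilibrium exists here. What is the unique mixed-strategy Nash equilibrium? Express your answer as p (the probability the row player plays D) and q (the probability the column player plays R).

For the column player to be willing to mix, the column player must be indifferent between R and L, which pins down the row player's mix.
  the column player's payoff from R: p·0 + (1−p)·3 = -3p + 3
  the column player's payoff from L: p·6 + (1−p)·(-1) = 7p - 1
  -3p + 3 = 7p - 1  ⇒  -10p = -4  ⇒  p = 2/5.
The column player's mix must leave the row player indifferent between D and U.
  the row player's payoff from D: q·(-6) + (1−q)·(-5) = -q - 5
  the row player's payoff from U: q·(-8) + (1−q)·(-1) = -7q - 1
  -q - 5 = -7q - 1  ⇒  6q = 4  ⇒  q = 2/3.

p = 2/5, q = 2/3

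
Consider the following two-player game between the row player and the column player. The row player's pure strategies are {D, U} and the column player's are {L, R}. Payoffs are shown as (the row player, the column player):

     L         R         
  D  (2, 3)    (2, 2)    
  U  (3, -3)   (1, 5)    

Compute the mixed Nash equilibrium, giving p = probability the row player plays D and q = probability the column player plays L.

p = 8/9, q = 1/2

The row player's mix must leave the column player indifferent between L and R.
  the column player's payoff to L: p·3 + (1−p)·(-3) = 6p - 3
  the column player's payoff to R: p·2 + (1−p)·5 = -3p + 5
  6p - 3 = -3p + 5  ⇒  9p = 8  ⇒  p = 8/9.
For the row player to be willing to mix, the row player must be indifferent between D and U, which pins down the column player's mix.
  the row player's payoff to D: q·2 + (1−q)·2 = 2
  the row player's payoff to U: q·3 + (1−q)·1 = 2q + 1
  2 = 2q + 1  ⇒  -2q = -1  ⇒  q = 1/2.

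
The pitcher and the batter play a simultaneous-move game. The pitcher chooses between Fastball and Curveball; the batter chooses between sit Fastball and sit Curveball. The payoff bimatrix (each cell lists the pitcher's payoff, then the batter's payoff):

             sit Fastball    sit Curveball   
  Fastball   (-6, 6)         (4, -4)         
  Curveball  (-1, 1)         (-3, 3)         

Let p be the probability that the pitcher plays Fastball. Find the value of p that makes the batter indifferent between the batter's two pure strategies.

p = 1/6

The pitcher's mix must leave the batter indifferent between sit Fastball and sit Curveball.
  the batter's payoff to sit Fastball: p·6 + (1−p)·1 = 5p + 1
  the batter's payoff to sit Curveball: p·(-4) + (1−p)·3 = -7p + 3
  5p + 1 = -7p + 3  ⇒  12p = 2  ⇒  p = 1/6.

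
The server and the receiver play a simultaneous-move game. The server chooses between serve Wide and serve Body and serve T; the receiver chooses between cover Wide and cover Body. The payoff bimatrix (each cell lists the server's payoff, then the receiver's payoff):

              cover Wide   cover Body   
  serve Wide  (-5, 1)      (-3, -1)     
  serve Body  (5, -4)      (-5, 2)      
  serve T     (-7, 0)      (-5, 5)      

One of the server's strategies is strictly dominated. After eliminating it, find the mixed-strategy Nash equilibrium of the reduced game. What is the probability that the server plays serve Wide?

The server's strategy serve T is strictly dominated by serve Wide: -5 > -7 and -3 > -5. Eliminate serve T.
The server's mix must leave the receiver indifferent between cover Wide and cover Body.
  the receiver's expected payoff from cover Wide: p·1 + (1−p)·(-4) = 5p - 4
  the receiver's expected payoff from cover Body: p·(-1) + (1−p)·2 = -3p + 2
  5p - 4 = -3p + 2  ⇒  8p = 6  ⇒  p = 3/4.

p = 3/4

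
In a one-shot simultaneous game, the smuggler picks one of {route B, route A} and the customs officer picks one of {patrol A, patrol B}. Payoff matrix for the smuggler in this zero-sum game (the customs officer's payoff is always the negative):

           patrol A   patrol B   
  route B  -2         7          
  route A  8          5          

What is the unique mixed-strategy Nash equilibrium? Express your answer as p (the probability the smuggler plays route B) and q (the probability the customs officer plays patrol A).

Set the customs officer's expected payoff from patrol A equal to that from patrol B:
  the customs officer's payoff from patrol A: p·2 + (1−p)·(-8) = 10p - 8
  the customs officer's payoff from patrol B: p·(-7) + (1−p)·(-5) = -2p - 5
  10p - 8 = -2p - 5  ⇒  12p = 3  ⇒  p = 1/4.
The smuggler's indifference between route B and route A determines the customs officer's mixing probability q:
  the smuggler's expected payoff from route B: q·(-2) + (1−q)·7 = -9q + 7
  the smuggler's expected payoff from route A: q·8 + (1−q)·5 = 3q + 5
  -9q + 7 = 3q + 5  ⇒  -12q = -2  ⇒  q = 1/6.

p = 1/4, q = 1/6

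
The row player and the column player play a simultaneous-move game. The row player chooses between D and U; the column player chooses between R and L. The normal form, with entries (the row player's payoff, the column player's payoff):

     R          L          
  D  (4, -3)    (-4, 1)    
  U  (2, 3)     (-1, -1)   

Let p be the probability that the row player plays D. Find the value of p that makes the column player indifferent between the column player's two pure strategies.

In a mixed equilibrium the column player is indifferent between R and L; this condition fixes p.
  the column player's payoff to R: p·(-3) + (1−p)·3 = -6p + 3
  the column player's payoff to L: p·1 + (1−p)·(-1) = 2p - 1
  -6p + 3 = 2p - 1  ⇒  -8p = -4  ⇒  p = 1/2.

p = 1/2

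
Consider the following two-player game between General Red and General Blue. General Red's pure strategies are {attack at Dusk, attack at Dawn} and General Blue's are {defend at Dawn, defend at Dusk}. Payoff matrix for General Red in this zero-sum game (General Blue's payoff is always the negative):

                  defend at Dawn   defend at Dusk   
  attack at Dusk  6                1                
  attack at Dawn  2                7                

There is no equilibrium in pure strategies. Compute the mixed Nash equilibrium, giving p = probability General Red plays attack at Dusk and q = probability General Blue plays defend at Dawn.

p = 1/2, q = 3/5

General Red's mix must leave General Blue indifferent between defend at Dawn and defend at Dusk.
  General Blue's payoff from defend at Dawn: p·(-6) + (1−p)·(-2) = -4p - 2
  General Blue's payoff from defend at Dusk: p·(-1) + (1−p)·(-7) = 6p - 7
  -4p - 2 = 6p - 7  ⇒  -10p = -5  ⇒  p = 1/2.
General Blue's mix must leave General Red indifferent between attack at Dusk and attack at Dawn.
  General Red's payoff from attack at Dusk: q·6 + (1−q)·1 = 5q + 1
  General Red's payoff from attack at Dawn: q·2 + (1−q)·7 = -5q + 7
  5q + 1 = -5q + 7  ⇒  10q = 6  ⇒  q = 3/5.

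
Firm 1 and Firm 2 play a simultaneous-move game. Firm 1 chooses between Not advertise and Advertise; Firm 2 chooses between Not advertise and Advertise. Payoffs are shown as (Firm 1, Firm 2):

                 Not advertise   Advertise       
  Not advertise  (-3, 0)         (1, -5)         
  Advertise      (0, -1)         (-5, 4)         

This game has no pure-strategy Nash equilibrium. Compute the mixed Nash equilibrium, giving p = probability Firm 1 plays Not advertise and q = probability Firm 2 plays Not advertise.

For Firm 2 to be willing to mix, Firm 2 must be indifferent between Not advertise and Advertise, which pins down Firm 1's mix.
  Firm 2's payoff from Not advertise: p·0 + (1−p)·(-1) = p - 1
  Firm 2's payoff from Advertise: p·(-5) + (1−p)·4 = -9p + 4
  p - 1 = -9p + 4  ⇒  10p = 5  ⇒  p = 1/2.
For Firm 1 to be willing to mix, Firm 1 must be indifferent between Not advertise and Advertise, which pins down Firm 2's mix.
  Firm 1's payoff from Not advertise: q·(-3) + (1−q)·1 = -4q + 1
  Firm 1's payoff from Advertise: q·0 + (1−q)·(-5) = 5q - 5
  -4q + 1 = 5q - 5  ⇒  -9q = -6  ⇒  q = 2/3.

p = 1/2, q = 2/3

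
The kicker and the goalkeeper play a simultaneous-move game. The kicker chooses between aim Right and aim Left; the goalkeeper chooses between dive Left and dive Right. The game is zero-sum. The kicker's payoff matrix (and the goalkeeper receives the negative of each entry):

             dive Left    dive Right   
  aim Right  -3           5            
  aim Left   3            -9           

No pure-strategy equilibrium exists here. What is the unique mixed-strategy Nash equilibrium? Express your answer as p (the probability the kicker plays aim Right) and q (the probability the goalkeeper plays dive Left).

p = 3/5, q = 7/10

The kicker's mix must leave the goalkeeper indifferent between dive Left and dive Right.
  the goalkeeper's expected payoff from dive Left: p·3 + (1−p)·(-3) = 6p - 3
  the goalkeeper's expected payoff from dive Right: p·(-5) + (1−p)·9 = -14p + 9
  6p - 3 = -14p + 9  ⇒  20p = 12  ⇒  p = 3/5.
In a mixed equilibrium the kicker is indifferent between aim Right and aim Left; this condition fixes q.
  the kicker's expected payoff from aim Right: q·(-3) + (1−q)·5 = -8q + 5
  the kicker's expected payoff from aim Left: q·3 + (1−q)·(-9) = 12q - 9
  -8q + 5 = 12q - 9  ⇒  -20q = -14  ⇒  q = 7/10.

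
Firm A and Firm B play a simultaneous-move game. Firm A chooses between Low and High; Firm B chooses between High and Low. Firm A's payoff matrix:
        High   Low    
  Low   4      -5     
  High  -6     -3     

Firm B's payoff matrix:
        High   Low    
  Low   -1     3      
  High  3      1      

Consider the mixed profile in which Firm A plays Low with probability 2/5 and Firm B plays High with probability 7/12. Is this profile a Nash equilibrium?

No

Given Firm A's mix p = 2/5, Firm B's payoff from High is 7/5 but from Low is 9/5. Firm B strictly prefers Low, so Firm B would not mix.
So the proposed profile is not a Nash equilibrium.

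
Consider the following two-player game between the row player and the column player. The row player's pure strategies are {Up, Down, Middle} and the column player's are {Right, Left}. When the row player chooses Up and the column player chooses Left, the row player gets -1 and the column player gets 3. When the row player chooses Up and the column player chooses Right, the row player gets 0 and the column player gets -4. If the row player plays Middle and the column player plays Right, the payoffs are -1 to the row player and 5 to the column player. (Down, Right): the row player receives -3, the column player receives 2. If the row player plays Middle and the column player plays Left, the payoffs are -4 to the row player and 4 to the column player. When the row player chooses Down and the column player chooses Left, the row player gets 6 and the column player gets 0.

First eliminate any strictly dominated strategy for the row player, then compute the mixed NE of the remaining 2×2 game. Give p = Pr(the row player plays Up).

The row player's strategy Middle is strictly dominated by Up: 0 > -1 and -1 > -4. Eliminate Middle.
Set the column player's expected payoff from Right equal to that from Left:
  the column player's payoff from Right: p·(-4) + (1−p)·2 = -6p + 2
  the column player's payoff from Left: p·3 + (1−p)·0 = 3p
  -6p + 2 = 3p  ⇒  -9p = -2  ⇒  p = 2/9.

p = 2/9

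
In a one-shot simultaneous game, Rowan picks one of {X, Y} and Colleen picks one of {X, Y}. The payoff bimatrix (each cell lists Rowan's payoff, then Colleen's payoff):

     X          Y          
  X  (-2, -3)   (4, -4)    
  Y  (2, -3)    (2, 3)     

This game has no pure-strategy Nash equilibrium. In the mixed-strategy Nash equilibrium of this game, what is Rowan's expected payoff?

Set Rowan's expected payoff from X equal to that from Y:
  Rowan's payoff from X: q·(-2) + (1−q)·4 = -6q + 4
  Rowan's payoff from Y: q·2 + (1−q)·2 = 2
  -6q + 4 = 2  ⇒  -6q = -2  ⇒  q = 1/3.
At equilibrium Rowan is indifferent across rows, so Rowan's payoff equals the payoff from X: (1/3)·(-2) + (2/3)·4 = 2.

2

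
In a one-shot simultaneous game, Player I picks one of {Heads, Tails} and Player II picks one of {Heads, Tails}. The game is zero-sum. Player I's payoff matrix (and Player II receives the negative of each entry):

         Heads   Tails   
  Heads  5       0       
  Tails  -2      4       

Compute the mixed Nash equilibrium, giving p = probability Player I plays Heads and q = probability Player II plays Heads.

Player I's mix must leave Player II indifferent between Heads and Tails.
  Player II's expected payoff from Heads: p·(-5) + (1−p)·2 = -7p + 2
  Player II's expected payoff from Tails: p·0 + (1−p)·(-4) = 4p - 4
  -7p + 2 = 4p - 4  ⇒  -11p = -6  ⇒  p = 6/11.
For Player I to be willing to mix, Player I must be indifferent between Heads and Tails, which pins down Player II's mix.
  Player I's payoff from Heads: q·5 + (1−q)·0 = 5q
  Player I's payoff from Tails: q·(-2) + (1−q)·4 = -6q + 4
  5q = -6q + 4  ⇒  11q = 4  ⇒  q = 4/11.

p = 6/11, q = 4/11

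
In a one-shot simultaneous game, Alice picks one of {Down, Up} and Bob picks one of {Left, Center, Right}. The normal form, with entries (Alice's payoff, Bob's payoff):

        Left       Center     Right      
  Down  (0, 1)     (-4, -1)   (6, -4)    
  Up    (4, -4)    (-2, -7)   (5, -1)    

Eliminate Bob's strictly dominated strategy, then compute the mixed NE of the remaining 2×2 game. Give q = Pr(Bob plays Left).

q = 1/5

Bob's strategy Center is strictly dominated by Left: 1 > -1 and -4 > -7. Eliminate Center.
Alice's indifference between Down and Up determines Bob's mixing probability q:
  Alice's payoff from Down: q·0 + (1−q)·6 = -6q + 6
  Alice's payoff from Up: q·4 + (1−q)·5 = -q + 5
  -6q + 6 = -q + 5  ⇒  -5q = -1  ⇒  q = 1/5.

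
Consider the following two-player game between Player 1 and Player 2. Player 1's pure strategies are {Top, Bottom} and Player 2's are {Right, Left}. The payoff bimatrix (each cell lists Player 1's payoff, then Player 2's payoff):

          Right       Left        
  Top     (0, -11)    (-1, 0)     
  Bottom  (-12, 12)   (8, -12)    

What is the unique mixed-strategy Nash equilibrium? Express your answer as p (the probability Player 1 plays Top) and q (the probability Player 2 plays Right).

p = 24/35, q = 3/7

For Player 2 to be willing to mix, Player 2 must be indifferent between Right and Left, which pins down Player 1's mix.
  Player 2's payoff to Right: p·(-11) + (1−p)·12 = -23p + 12
  Player 2's payoff to Left: p·0 + (1−p)·(-12) = 12p - 12
  -23p + 12 = 12p - 12  ⇒  -35p = -24  ⇒  p = 24/35.
Set Player 1's expected payoff from Top equal to that from Bottom:
  Player 1's payoff from Top: q·0 + (1−q)·(-1) = q - 1
  Player 1's payoff from Bottom: q·(-12) + (1−q)·8 = -20q + 8
  q - 1 = -20q + 8  ⇒  21q = 9  ⇒  q = 3/7.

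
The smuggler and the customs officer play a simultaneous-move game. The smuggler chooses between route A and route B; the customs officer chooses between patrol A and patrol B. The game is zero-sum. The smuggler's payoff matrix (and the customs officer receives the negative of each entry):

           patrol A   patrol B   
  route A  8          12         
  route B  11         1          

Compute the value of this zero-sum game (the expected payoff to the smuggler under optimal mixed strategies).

v = 62/7

In a mixed equilibrium the smuggler is indifferent between route A and route B; this condition fixes q.
  the smuggler's payoff from route A: q·8 + (1−q)·12 = -4q + 12
  the smuggler's payoff from route B: q·11 + (1−q)·1 = 10q + 1
  -4q + 12 = 10q + 1  ⇒  -14q = -11  ⇒  q = 11/14.
The value is the smuggler's expected payoff against this mix (using route A): (11/14)·8 + (3/14)·12 = 62/7.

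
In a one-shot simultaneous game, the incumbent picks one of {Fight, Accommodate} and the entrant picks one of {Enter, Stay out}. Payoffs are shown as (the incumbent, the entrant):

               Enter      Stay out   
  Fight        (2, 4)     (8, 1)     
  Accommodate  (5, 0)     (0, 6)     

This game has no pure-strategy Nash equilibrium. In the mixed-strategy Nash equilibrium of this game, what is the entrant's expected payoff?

The entrant's indifference between Enter and Stay out determines the incumbent's mixing probability p:
  the entrant's payoff from Enter: p·4 + (1−p)·0 = 4p
  the entrant's payoff from Stay out: p·1 + (1−p)·6 = -5p + 6
  4p = -5p + 6  ⇒  9p = 6  ⇒  p = 2/3.
At equilibrium the entrant is indifferent across columns, so the entrant's payoff equals the payoff from Enter: (2/3)·4 + (1/3)·0 = 8/3.

8/3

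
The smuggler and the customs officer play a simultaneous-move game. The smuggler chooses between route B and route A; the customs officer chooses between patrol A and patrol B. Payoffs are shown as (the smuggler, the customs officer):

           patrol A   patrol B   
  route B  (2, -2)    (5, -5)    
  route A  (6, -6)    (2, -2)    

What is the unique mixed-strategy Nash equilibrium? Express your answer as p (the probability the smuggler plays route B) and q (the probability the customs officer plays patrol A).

In a mixed equilibrium the customs officer is indifferent between patrol A and patrol B; this condition fixes p.
  the customs officer's payoff to patrol A: p·(-2) + (1−p)·(-6) = 4p - 6
  the customs officer's payoff to patrol B: p·(-5) + (1−p)·(-2) = -3p - 2
  4p - 6 = -3p - 2  ⇒  7p = 4  ⇒  p = 4/7.
The smuggler's indifference between route B and route A determines the customs officer's mixing probability q:
  the smuggler's payoff from route B: q·2 + (1−q)·5 = -3q + 5
  the smuggler's payoff from route A: q·6 + (1−q)·2 = 4q + 2
  -3q + 5 = 4q + 2  ⇒  -7q = -3  ⇒  q = 3/7.

p = 4/7, q = 3/7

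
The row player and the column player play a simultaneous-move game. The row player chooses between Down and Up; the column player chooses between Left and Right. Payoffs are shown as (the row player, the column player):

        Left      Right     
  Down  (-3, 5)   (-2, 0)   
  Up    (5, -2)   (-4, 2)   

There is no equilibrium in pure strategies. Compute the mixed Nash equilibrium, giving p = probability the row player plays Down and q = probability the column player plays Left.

Set the column player's expected payoff from Left equal to that from Right:
  the column player's expected payoff from Left: p·5 + (1−p)·(-2) = 7p - 2
  the column player's expected payoff from Right: p·0 + (1−p)·2 = -2p + 2
  7p - 2 = -2p + 2  ⇒  9p = 4  ⇒  p = 4/9.
The column player's mix must leave the row player indifferent between Down and Up.
  the row player's payoff from Down: q·(-3) + (1−q)·(-2) = -q - 2
  the row player's payoff from Up: q·5 + (1−q)·(-4) = 9q - 4
  -q - 2 = 9q - 4  ⇒  -10q = -2  ⇒  q = 1/5.

p = 4/9, q = 1/5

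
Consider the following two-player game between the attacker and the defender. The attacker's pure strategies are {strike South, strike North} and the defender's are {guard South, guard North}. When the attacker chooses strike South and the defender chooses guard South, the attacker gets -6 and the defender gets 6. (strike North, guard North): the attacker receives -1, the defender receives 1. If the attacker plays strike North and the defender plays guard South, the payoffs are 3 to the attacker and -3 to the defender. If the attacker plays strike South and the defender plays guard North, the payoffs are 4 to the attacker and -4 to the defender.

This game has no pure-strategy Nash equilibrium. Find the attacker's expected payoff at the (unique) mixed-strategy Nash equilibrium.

3/7

The attacker's indifference between strike South and strike North determines the defender's mixing probability q:
  the attacker's payoff from strike South: q·(-6) + (1−q)·4 = -10q + 4
  the attacker's payoff from strike North: q·3 + (1−q)·(-1) = 4q - 1
  -10q + 4 = 4q - 1  ⇒  -14q = -5  ⇒  q = 5/14.
At equilibrium the attacker is indifferent across rows, so the attacker's payoff equals the payoff from strike South: (5/14)·(-6) + (9/14)·4 = 3/7.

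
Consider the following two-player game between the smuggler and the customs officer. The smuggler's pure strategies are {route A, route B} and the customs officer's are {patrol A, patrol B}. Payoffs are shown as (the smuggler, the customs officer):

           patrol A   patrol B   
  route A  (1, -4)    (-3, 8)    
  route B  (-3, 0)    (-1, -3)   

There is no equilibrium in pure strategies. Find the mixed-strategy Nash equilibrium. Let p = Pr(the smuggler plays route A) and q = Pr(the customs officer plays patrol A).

The smuggler's mix must leave the customs officer indifferent between patrol A and patrol B.
  the customs officer's payoff from patrol A: p·(-4) + (1−p)·0 = -4p
  the customs officer's payoff from patrol B: p·8 + (1−p)·(-3) = 11p - 3
  -4p = 11p - 3  ⇒  -15p = -3  ⇒  p = 1/5.
For the smuggler to be willing to mix, the smuggler must be indifferent between route A and route B, which pins down the customs officer's mix.
  the smuggler's expected payoff from route A: q·1 + (1−q)·(-3) = 4q - 3
  the smuggler's expected payoff from route B: q·(-3) + (1−q)·(-1) = -2q - 1
  4q - 3 = -2q - 1  ⇒  6q = 2  ⇒  q = 1/3.

p = 1/5, q = 1/3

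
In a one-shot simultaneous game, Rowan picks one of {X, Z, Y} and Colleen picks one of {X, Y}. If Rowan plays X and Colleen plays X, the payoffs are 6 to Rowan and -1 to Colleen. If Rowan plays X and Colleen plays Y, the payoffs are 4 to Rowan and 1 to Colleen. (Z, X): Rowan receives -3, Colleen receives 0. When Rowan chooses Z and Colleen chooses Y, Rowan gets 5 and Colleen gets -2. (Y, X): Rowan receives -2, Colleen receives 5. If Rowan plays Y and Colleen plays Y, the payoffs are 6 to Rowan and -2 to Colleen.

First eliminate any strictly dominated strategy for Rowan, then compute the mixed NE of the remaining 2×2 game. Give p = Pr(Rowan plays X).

p = 7/9

Rowan's strategy Z is strictly dominated by Y: -2 > -3 and 6 > 5. Eliminate Z.
In a mixed equilibrium Colleen is indifferent between X and Y; this condition fixes p.
  Colleen's payoff from X: p·(-1) + (1−p)·5 = -6p + 5
  Colleen's payoff from Y: p·1 + (1−p)·(-2) = 3p - 2
  -6p + 5 = 3p - 2  ⇒  -9p = -7  ⇒  p = 7/9.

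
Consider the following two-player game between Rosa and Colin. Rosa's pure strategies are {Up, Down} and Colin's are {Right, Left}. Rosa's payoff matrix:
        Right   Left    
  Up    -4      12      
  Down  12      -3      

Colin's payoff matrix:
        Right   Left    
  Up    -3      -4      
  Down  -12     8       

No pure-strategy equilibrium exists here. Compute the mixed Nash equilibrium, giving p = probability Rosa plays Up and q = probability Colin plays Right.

Colin's indifference between Right and Left determines Rosa's mixing probability p:
  Colin's expected payoff from Right: p·(-3) + (1−p)·(-12) = 9p - 12
  Colin's expected payoff from Left: p·(-4) + (1−p)·8 = -12p + 8
  9p - 12 = -12p + 8  ⇒  21p = 20  ⇒  p = 20/21.
For Rosa to be willing to mix, Rosa must be indifferent between Up and Down, which pins down Colin's mix.
  Rosa's payoff from Up: q·(-4) + (1−q)·12 = -16q + 12
  Rosa's payoff from Down: q·12 + (1−q)·(-3) = 15q - 3
  -16q + 12 = 15q - 3  ⇒  -31q = -15  ⇒  q = 15/31.

p = 20/21, q = 15/31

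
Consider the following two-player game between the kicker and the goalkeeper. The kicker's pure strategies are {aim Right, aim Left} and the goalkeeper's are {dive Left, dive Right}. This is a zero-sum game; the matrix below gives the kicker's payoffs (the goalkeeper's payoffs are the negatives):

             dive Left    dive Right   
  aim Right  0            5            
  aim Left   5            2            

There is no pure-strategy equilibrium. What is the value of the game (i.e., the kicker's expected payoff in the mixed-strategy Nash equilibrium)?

In a mixed equilibrium the kicker is indifferent between aim Right and aim Left; this condition fixes q.
  the kicker's expected payoff from aim Right: q·0 + (1−q)·5 = -5q + 5
  the kicker's expected payoff from aim Left: q·5 + (1−q)·2 = 3q + 2
  -5q + 5 = 3q + 2  ⇒  -8q = -3  ⇒  q = 3/8.
The value is the kicker's expected payoff against this mix (using aim Right): (3/8)·0 + (5/8)·5 = 25/8.

v = 25/8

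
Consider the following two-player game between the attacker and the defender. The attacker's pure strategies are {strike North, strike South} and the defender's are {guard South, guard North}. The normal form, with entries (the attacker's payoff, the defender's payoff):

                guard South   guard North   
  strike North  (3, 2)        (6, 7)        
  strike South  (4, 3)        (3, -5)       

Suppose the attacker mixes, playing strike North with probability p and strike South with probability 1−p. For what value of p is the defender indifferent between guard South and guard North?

The attacker's mix must leave the defender indifferent between guard South and guard North.
  the defender's expected payoff from guard South: p·2 + (1−p)·3 = -p + 3
  the defender's expected payoff from guard North: p·7 + (1−p)·(-5) = 12p - 5
  -p + 3 = 12p - 5  ⇒  -13p = -8  ⇒  p = 8/13.

p = 8/13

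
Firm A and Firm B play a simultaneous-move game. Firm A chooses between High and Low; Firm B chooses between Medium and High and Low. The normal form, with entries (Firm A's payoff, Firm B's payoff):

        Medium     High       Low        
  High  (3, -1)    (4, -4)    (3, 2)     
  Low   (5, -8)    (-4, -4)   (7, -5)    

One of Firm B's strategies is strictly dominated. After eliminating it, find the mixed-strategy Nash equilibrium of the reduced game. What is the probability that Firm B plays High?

Firm B's strategy Medium is strictly dominated by Low: 2 > -1 and -5 > -8. Eliminate Medium.
Firm B's mix must leave Firm A indifferent between High and Low.
  Firm A's expected payoff from High: q·4 + (1−q)·3 = q + 3
  Firm A's expected payoff from Low: q·(-4) + (1−q)·7 = -11q + 7
  q + 3 = -11q + 7  ⇒  12q = 4  ⇒  q = 1/3.

q = 1/3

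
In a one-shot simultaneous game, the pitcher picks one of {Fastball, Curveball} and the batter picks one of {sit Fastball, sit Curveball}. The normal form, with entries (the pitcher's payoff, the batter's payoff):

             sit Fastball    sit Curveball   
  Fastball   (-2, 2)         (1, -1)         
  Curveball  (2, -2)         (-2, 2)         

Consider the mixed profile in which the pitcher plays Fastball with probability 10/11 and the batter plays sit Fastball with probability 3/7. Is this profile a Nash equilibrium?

Given the pitcher's mix p = 10/11, the batter's payoff from sit Fastball is 18/11 but from sit Curveball is -8/11. The batter strictly prefers sit Fastball, so the batter would not mix.
So the proposed profile is not a Nash equilibrium.

No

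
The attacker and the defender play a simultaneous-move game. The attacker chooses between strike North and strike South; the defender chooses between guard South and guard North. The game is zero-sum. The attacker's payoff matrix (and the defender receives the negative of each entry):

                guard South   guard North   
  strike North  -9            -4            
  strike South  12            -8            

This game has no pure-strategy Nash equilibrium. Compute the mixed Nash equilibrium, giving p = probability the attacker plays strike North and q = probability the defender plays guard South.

Set the defender's expected payoff from guard South equal to that from guard North:
  the defender's expected payoff from guard South: p·9 + (1−p)·(-12) = 21p - 12
  the defender's expected payoff from guard North: p·4 + (1−p)·8 = -4p + 8
  21p - 12 = -4p + 8  ⇒  25p = 20  ⇒  p = 4/5.
For the attacker to be willing to mix, the attacker must be indifferent between strike North and strike South, which pins down the defender's mix.
  the attacker's payoff from strike North: q·(-9) + (1−q)·(-4) = -5q - 4
  the attacker's payoff from strike South: q·12 + (1−q)·(-8) = 20q - 8
  -5q - 4 = 20q - 8  ⇒  -25q = -4  ⇒  q = 4/25.

p = 4/5, q = 4/25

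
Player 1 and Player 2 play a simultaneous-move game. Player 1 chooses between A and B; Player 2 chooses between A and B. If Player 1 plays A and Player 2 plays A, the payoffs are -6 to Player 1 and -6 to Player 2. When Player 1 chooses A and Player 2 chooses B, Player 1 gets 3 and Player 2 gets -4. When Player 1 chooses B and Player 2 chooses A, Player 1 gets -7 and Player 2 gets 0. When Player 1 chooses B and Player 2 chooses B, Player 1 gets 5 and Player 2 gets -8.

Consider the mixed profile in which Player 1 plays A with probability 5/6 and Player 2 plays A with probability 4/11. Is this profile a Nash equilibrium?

No

Given Player 1's mix p = 5/6, Player 2's payoff from A is -5 but from B is -14/3. Player 2 strictly prefers B, so Player 2 would not mix.
So the proposed profile is not a Nash equilibrium.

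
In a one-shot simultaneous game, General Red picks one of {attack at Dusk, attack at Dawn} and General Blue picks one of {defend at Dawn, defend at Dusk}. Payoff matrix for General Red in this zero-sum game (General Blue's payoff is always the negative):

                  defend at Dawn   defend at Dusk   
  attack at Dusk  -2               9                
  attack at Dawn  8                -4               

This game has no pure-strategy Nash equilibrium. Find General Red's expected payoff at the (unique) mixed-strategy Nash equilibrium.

General Red's indifference between attack at Dusk and attack at Dawn determines General Blue's mixing probability q:
  General Red's payoff from attack at Dusk: q·(-2) + (1−q)·9 = -11q + 9
  General Red's payoff from attack at Dawn: q·8 + (1−q)·(-4) = 12q - 4
  -11q + 9 = 12q - 4  ⇒  -23q = -13  ⇒  q = 13/23.
At equilibrium General Red is indifferent across rows, so General Red's payoff equals the payoff from attack at Dusk: (13/23)·(-2) + (10/23)·9 = 64/23.

64/23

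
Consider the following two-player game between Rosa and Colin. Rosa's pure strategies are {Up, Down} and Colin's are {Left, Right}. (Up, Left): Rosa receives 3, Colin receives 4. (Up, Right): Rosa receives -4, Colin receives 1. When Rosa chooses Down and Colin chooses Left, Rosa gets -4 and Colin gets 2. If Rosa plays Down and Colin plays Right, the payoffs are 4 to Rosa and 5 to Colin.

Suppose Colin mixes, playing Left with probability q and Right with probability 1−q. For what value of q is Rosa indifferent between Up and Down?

Colin's mix must leave Rosa indifferent between Up and Down.
  Rosa's expected payoff from Up: q·3 + (1−q)·(-4) = 7q - 4
  Rosa's expected payoff from Down: q·(-4) + (1−q)·4 = -8q + 4
  7q - 4 = -8q + 4  ⇒  15q = 8  ⇒  q = 8/15.

q = 8/15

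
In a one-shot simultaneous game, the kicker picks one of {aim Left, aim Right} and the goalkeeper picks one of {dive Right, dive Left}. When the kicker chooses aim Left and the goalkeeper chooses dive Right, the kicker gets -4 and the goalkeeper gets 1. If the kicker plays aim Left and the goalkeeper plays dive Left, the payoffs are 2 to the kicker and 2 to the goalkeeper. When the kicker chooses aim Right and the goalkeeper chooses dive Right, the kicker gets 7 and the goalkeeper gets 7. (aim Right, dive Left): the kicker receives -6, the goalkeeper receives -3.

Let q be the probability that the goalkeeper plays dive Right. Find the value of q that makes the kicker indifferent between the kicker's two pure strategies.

Set the kicker's expected payoff from aim Left equal to that from aim Right:
  the kicker's payoff to aim Left: q·(-4) + (1−q)·2 = -6q + 2
  the kicker's payoff to aim Right: q·7 + (1−q)·(-6) = 13q - 6
  -6q + 2 = 13q - 6  ⇒  -19q = -8  ⇒  q = 8/19.

q = 8/19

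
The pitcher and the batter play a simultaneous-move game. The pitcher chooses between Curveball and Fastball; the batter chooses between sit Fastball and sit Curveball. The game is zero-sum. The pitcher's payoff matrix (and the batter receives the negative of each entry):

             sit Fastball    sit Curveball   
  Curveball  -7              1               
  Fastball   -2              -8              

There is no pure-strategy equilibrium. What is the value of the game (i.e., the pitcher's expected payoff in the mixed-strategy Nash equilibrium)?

For the pitcher to be willing to mix, the pitcher must be indifferent between Curveball and Fastball, which pins down the batter's mix.
  the pitcher's expected payoff from Curveball: q·(-7) + (1−q)·1 = -8q + 1
  the pitcher's expected payoff from Fastball: q·(-2) + (1−q)·(-8) = 6q - 8
  -8q + 1 = 6q - 8  ⇒  -14q = -9  ⇒  q = 9/14.
The value is the pitcher's expected payoff against this mix (using Curveball): (9/14)·(-7) + (5/14)·1 = -29/7.

v = -29/7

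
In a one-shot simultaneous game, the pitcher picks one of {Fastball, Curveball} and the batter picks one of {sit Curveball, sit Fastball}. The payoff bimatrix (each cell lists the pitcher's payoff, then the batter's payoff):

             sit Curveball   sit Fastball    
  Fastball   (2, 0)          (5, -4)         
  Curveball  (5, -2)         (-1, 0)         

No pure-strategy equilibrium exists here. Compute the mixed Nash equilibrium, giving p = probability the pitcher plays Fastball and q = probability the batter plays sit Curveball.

The batter's indifference between sit Curveball and sit Fastball determines the pitcher's mixing probability p:
  the batter's expected payoff from sit Curveball: p·0 + (1−p)·(-2) = 2p - 2
  the batter's expected payoff from sit Fastball: p·(-4) + (1−p)·0 = -4p
  2p - 2 = -4p  ⇒  6p = 2  ⇒  p = 1/3.
The pitcher's indifference between Fastball and Curveball determines the batter's mixing probability q:
  the pitcher's payoff to Fastball: q·2 + (1−q)·5 = -3q + 5
  the pitcher's payoff to Curveball: q·5 + (1−q)·(-1) = 6q - 1
  -3q + 5 = 6q - 1  ⇒  -9q = -6  ⇒  q = 2/3.

p = 1/3, q = 2/3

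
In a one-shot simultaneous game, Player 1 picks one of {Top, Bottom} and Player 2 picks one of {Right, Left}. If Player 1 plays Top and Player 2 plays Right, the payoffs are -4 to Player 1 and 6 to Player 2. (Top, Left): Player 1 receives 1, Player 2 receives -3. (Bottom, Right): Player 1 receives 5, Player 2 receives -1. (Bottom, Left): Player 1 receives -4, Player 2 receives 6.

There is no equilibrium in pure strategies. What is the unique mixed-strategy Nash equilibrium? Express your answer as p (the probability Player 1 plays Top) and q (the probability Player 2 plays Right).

p = 7/16, q = 5/14

In a mixed equilibrium Player 2 is indifferent between Right and Left; this condition fixes p.
  Player 2's payoff to Right: p·6 + (1−p)·(-1) = 7p - 1
  Player 2's payoff to Left: p·(-3) + (1−p)·6 = -9p + 6
  7p - 1 = -9p + 6  ⇒  16p = 7  ⇒  p = 7/16.
For Player 1 to be willing to mix, Player 1 must be indifferent between Top and Bottom, which pins down Player 2's mix.
  Player 1's payoff to Top: q·(-4) + (1−q)·1 = -5q + 1
  Player 1's payoff to Bottom: q·5 + (1−q)·(-4) = 9q - 4
  -5q + 1 = 9q - 4  ⇒  -14q = -5  ⇒  q = 5/14.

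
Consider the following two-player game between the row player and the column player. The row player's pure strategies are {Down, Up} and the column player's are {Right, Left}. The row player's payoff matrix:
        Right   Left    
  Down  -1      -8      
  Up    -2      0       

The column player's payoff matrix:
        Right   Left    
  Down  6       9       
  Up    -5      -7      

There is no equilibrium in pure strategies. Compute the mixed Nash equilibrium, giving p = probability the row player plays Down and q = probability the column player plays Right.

p = 2/5, q = 8/9

For the column player to be willing to mix, the column player must be indifferent between Right and Left, which pins down the row player's mix.
  the column player's expected payoff from Right: p·6 + (1−p)·(-5) = 11p - 5
  the column player's expected payoff from Left: p·9 + (1−p)·(-7) = 16p - 7
  11p - 5 = 16p - 7  ⇒  -5p = -2  ⇒  p = 2/5.
For the row player to be willing to mix, the row player must be indifferent between Down and Up, which pins down the column player's mix.
  the row player's payoff from Down: q·(-1) + (1−q)·(-8) = 7q - 8
  the row player's payoff from Up: q·(-2) + (1−q)·0 = -2q
  7q - 8 = -2q  ⇒  9q = 8  ⇒  q = 8/9.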